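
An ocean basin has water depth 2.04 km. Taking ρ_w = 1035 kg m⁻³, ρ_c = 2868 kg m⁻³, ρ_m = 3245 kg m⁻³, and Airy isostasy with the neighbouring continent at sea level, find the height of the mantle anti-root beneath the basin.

9.92 km

Isostatic balance requires: replacing crust with seawater at the top is compensated by replacing crust with mantle at the base: d (ρ_c − ρ_w) = a (ρ_m − ρ_c).
a = d (ρ_c − ρ_w)/(ρ_m − ρ_c) = 2.04 km × 1833/377 = 9.92 km.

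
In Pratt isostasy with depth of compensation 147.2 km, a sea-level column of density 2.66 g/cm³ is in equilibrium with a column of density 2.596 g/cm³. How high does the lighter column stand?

3.63 km

ρ_ref D = ρ (D + h) → h = D (ρ_ref − ρ)/ρ.
h = 147.2 km × (2.66 − 2.596)/2.596 = 3.63 km.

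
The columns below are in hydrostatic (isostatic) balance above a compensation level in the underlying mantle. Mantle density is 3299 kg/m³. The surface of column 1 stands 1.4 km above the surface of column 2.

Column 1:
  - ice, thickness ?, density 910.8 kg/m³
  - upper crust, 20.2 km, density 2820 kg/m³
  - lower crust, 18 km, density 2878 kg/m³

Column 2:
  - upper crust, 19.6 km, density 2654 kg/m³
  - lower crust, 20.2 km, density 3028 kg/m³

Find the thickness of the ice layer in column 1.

2.3 km

Take the compensation level at the base of the deeper column (depth z_c below the surface of column 1) and equate Σ ρ_i t_i down to z_c; mantle fills any gap and the z_c terms cancel.
Column 1: x×910.8 + 20.2×2820 + 18×2878 + (z_c − 38.2 − x)×3299
Column 2: 1.4×0 + 19.6×2654 + 20.2×3028 + (z_c − 1.4 − 39.8)×3299
The z_c×3299 term appears on both sides and cancels. Collect the known terms of each column as K = Σ(ρt)_known − 3299 × (depth of known layers): K_1 = 108768 − 3299×38.2 = −17253.8; K_2 = 113184 − 3299×(1.4 + 39.8) = −22734.8.
Balance: K_1 − x×(3299 − 910.8) = K_2, so x = (K_1 − K_2)/(3299 − 910.8) = 5481/2388.2 = 2.3 km.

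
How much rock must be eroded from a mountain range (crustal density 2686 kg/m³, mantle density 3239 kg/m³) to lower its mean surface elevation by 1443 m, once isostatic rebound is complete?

Net drop Δ = e − u = e − e ρ_c/ρ_m = e (ρ_m − ρ_c)/ρ_m.
e = Δ ρ_m/(ρ_m − ρ_c) = 1443 m × 3239/553 = 8450 m.

8450 m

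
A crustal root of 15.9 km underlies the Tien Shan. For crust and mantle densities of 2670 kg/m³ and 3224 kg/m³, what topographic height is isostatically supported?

3.3 km

By Archimedes' principle applied to the lithosphere: ρ_c h = (ρ_m − ρ_c) r.
h = r (ρ_m − ρ_c) / ρ_c = 15.9 km × (3224 − 2670) / 2670 = 3.3 km.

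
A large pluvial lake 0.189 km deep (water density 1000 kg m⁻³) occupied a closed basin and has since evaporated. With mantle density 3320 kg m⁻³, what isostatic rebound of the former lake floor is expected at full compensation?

u = d ρ_w/ρ_m = 0.189 km × 1000/3320 = 0.0569 km.

0.0569 km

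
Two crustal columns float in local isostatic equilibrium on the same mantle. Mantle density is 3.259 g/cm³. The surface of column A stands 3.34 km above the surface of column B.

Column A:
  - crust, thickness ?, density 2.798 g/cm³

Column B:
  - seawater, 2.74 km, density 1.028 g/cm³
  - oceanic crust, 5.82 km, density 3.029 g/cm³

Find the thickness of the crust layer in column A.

Take the compensation level at the base of the deeper column (depth z_c below the surface of column A) and equate Σ ρ_i t_i down to z_c; mantle fills any gap and the z_c terms cancel.
Column A: x×2.798 + (z_c − 0 − x)×3.259
Column B: 3.34×0 + 2.74×1.028 + 5.82×3.029 + (z_c − 3.34 − 8.56)×3.259
The z_c×3.259 term appears on both sides and cancels. Collect the known terms of each column as K = Σ(ρt)_known − 3.259 × (depth of known layers): K_A = 0 − 3.259×0 = 0; K_B = 20.4455 − 3.259×(3.34 + 8.56) = −18.3366.
Balance: K_A − x×(3.259 − 2.798) = K_B, so x = (K_A − K_B)/(3.259 − 2.798) = 18.3366/0.461 = 39.8 km.

39.8 km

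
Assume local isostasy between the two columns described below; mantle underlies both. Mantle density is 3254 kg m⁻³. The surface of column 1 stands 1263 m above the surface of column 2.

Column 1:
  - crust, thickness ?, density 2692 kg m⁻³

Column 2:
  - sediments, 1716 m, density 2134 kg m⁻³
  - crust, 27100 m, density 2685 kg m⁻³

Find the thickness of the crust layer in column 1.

Take the compensation level at the base of the deeper column (depth z_c below the surface of column 1) and equate Σ ρ_i t_i down to z_c; mantle fills any gap and the z_c terms cancel.
Column 1: x×2692 + (z_c − 0 − x)×3254
Column 2: 1263×0 + 1716×2134 + 27100×2685 + (z_c − 1263 − 28816)×3254
The z_c×3254 term appears on both sides and cancels. Collect the known terms of each column as K = Σ(ρt)_known − 3254 × (depth of known layers): K_1 = 0 − 3254×0 = 0; K_2 = 76425444 − 3254×(1263 + 28816) = −21451622.
Balance: K_1 − x×(3254 − 2692) = K_2, so x = (K_1 − K_2)/(3254 − 2692) = 21451600/562 = 38200 m.

38200 m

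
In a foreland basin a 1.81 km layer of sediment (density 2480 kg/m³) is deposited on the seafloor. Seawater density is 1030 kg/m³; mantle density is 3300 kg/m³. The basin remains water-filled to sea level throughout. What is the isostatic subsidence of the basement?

Submarine loading: the sediment displaces seawater, and the subsidence is in turn flooded, so s (ρ_m − ρ_w) = t (ρ_sed − ρ_w).
s = 1.81 km × (2480 − 1030) / (3300 − 1030) = 1.16 km.

1.16 km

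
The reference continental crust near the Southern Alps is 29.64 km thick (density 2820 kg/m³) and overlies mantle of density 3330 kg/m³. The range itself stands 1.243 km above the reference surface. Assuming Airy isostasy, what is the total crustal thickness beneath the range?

Root depth r = h ρ_c / (ρ_m − ρ_c) = 1.243 km × 2820 / 510 = 6.873 km.
Total thickness = T + h + r = 29.64 km + 1.243 km + 6.873 km = 37.8 km.

37.8 km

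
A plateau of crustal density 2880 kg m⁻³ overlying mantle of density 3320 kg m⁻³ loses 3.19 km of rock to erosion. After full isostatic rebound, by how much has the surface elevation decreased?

Rebound u = e ρ_c/ρ_m = 3.19 km × 2880/3320 = 2.767 km.
Net surface drop = e − u = 3.19 km − 2.767 km = e (ρ_m − ρ_c)/ρ_m = 0.423 km.

0.423 km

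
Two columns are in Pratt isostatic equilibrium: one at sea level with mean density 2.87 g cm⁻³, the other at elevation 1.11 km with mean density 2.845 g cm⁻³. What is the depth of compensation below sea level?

ρ_ref D = ρ (D + h) → D (ρ_ref − ρ) = ρ h.
D = ρ h/(ρ_ref − ρ) = 2.845 × 1.11 km/(2.87 − 2.845) = 126 km.

126 km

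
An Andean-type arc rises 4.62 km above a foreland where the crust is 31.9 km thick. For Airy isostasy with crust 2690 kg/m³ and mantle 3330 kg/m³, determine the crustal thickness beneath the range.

Root depth r = h ρ_c / (ρ_m − ρ_c) = 4.62 km × 2690 / 640 = 19.42 km.
Total thickness = T + h + r = 31.9 km + 4.62 km + 19.42 km = 55.9 km.

55.9 km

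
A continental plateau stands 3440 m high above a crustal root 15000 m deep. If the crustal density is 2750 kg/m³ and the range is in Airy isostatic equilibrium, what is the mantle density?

3380 kg/m³

Airy balance: ρ_c h = (ρ_m − ρ_c) r → ρ_m = ρ_c (1 + h/r).
ρ_m = 2750 × (1 + 3440 m/15000 m) = 3380 kg/m³.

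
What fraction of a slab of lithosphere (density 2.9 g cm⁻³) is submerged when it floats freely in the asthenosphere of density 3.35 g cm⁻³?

86.6%

Submerged fraction = ρ_obj/ρ_fluid = 2.9/3.35 = 86.6%.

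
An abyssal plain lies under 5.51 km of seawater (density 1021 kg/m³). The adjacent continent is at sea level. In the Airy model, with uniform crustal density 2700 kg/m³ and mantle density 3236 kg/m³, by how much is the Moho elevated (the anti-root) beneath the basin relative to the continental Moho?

Balancing pressure at the compensation depth: replacing crust with seawater at the top is compensated by replacing crust with mantle at the base: d (ρ_c − ρ_w) = a (ρ_m − ρ_c).
a = d (ρ_c − ρ_w)/(ρ_m − ρ_c) = 5.51 km × 1679/536 = 17.3 km.

17.3 km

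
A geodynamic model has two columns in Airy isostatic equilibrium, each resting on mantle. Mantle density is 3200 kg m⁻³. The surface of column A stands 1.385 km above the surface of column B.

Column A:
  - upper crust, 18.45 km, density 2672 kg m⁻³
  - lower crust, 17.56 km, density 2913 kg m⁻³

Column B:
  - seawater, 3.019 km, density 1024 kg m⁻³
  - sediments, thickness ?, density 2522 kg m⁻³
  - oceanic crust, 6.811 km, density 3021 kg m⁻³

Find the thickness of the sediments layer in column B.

3.78 km

Take the compensation level at the base of the deeper column (depth z_c below the surface of column A) and equate Σ ρ_i t_i down to z_c; mantle fills any gap and the z_c terms cancel.
Column A: 18.45×2672 + 17.56×2913 + (z_c − 36.01)×3200
Column B: 1.385×0 + 3.019×1024 + x×2522 + 6.811×3021 + (z_c − 1.385 − 9.83 − x)×3200
The z_c×3200 term appears on both sides and cancels. Collect the known terms of each column as K = Σ(ρt)_known − 3200 × (depth of known layers): K_A = 100450.68 − 3200×36.01 = −14781.32; K_B = 23667.487 − 3200×(1.385 + 9.83) = −12220.513.
Balance: K_A = K_B − x×(3200 − 2522), so x = (K_B − K_A)/(3200 − 2522) = 2560.81/678 = 3.78 km.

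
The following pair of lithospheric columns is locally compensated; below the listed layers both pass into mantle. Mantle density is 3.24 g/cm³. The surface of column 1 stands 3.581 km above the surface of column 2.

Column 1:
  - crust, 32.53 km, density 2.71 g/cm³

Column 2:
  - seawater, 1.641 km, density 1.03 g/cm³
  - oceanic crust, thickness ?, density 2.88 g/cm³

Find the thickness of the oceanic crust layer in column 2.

5.59 km

Take the compensation level at the base of the deeper column (depth z_c below the surface of column 1) and equate Σ ρ_i t_i down to z_c; mantle fills any gap and the z_c terms cancel.
Column 1: 32.53×2.71 + (z_c − 32.53)×3.24
Column 2: 3.581×0 + 1.641×1.03 + x×2.88 + (z_c − 3.581 − 1.641 − x)×3.24
The z_c×3.24 term appears on both sides and cancels. Collect the known terms of each column as K = Σ(ρt)_known − 3.24 × (depth of known layers): K_1 = 88.1563 − 3.24×32.53 = −17.2409; K_2 = 1.69023 − 3.24×(3.581 + 1.641) = −15.22905.
Balance: K_1 = K_2 − x×(3.24 − 2.88), so x = (K_2 − K_1)/(3.24 − 2.88) = 2.01185/0.36 = 5.59 km.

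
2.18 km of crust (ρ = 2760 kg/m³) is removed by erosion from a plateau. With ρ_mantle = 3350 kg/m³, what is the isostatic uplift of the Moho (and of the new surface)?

Unloading: uplift u = e ρ_c/ρ_m = 2.18 km × 2760/3350 = 1.8 km.

1.8 km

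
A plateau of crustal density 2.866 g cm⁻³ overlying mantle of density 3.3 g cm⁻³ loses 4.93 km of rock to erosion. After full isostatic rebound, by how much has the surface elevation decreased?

Rebound u = e ρ_c/ρ_m = 4.93 km × 2.866/3.3 = 4.282 km.
Net surface drop = e − u = 4.93 km − 4.282 km = e (ρ_m − ρ_c)/ρ_m = 0.648 km.

0.648 km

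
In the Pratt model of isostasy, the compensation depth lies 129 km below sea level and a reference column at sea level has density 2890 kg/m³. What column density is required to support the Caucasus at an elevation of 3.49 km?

Pratt balance: ρ_ref D = ρ (D + h).
ρ = ρ_ref D/(D + h) = 2890 × 129 km/(129 km + 3.49 km) = 2810 kg/m³.

2810 kg/m³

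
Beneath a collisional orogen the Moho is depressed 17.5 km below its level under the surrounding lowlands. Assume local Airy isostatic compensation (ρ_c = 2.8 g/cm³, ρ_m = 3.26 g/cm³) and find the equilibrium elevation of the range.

By Archimedes' principle applied to the lithosphere: ρ_c h = (ρ_m − ρ_c) r.
h = r (ρ_m − ρ_c) / ρ_c = 17.5 km × (3.26 − 2.8) / 2.8 = 2.88 km.

2.88 km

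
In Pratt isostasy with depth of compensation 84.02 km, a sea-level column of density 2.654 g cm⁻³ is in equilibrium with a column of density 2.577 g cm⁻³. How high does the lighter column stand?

ρ_ref D = ρ (D + h) → h = D (ρ_ref − ρ)/ρ.
h = 84.02 km × (2.654 − 2.577)/2.577 = 2.51 km.

2.51 km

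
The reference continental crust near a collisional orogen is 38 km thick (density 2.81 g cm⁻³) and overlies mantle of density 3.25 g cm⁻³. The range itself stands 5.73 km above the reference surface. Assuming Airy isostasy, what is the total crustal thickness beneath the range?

Root depth r = h ρ_c / (ρ_m − ρ_c) = 5.73 km × 2.81 / 0.44 = 36.59 km.
Total thickness = T + h + r = 38 km + 5.73 km + 36.59 km = 80.3 km.

80.3 km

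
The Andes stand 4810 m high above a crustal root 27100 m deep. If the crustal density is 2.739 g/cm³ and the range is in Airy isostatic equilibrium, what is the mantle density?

Airy balance: ρ_c h = (ρ_m − ρ_c) r → ρ_m = ρ_c (1 + h/r).
ρ_m = 2.739 × (1 + 4810 m/27100 m) = 3.23 g/cm³.

3.23 g/cm³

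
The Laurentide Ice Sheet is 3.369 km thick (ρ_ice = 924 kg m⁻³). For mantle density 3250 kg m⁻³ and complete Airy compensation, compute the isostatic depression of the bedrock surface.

By Archimedes' principle applied to the lithosphere: the ice load ρ_ice t is balanced by mantle displaced below, ρ_m s.
s = t ρ_ice / ρ_m = 3.369 km × 924/3250 = 0.958 km.

0.958 km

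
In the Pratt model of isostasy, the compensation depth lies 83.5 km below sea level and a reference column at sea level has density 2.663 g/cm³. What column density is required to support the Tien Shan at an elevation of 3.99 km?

Pratt balance: ρ_ref D = ρ (D + h).
ρ = ρ_ref D/(D + h) = 2.663 × 83.5 km/(83.5 km + 3.99 km) = 2.54 g/cm³.

2.54 g/cm³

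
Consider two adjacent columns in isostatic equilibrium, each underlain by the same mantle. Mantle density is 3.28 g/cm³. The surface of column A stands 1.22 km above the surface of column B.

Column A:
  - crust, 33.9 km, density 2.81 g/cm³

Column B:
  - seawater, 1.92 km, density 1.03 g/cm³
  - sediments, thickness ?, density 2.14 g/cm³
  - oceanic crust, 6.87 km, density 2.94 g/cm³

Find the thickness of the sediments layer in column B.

4.63 km

Take the compensation level at the base of the deeper column (depth z_c below the surface of column A) and equate Σ ρ_i t_i down to z_c; mantle fills any gap and the z_c terms cancel.
Column A: 33.9×2.81 + (z_c − 33.9)×3.28
Column B: 1.22×0 + 1.92×1.03 + x×2.14 + 6.87×2.94 + (z_c − 1.22 − 8.79 − x)×3.28
The z_c×3.28 term appears on both sides and cancels. Collect the known terms of each column as K = Σ(ρt)_known − 3.28 × (depth of known layers): K_A = 95.259 − 3.28×33.9 = −15.933; K_B = 22.1754 − 3.28×(1.22 + 8.79) = −10.6574.
Balance: K_A = K_B − x×(3.28 − 2.14), so x = (K_B − K_A)/(3.28 − 2.14) = 5.2756/1.14 = 4.63 km.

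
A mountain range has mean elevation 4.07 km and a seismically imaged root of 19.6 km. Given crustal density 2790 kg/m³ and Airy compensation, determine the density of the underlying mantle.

3370 kg/m³

Airy balance: ρ_c h = (ρ_m − ρ_c) r → ρ_m = ρ_c (1 + h/r).
ρ_m = 2790 × (1 + 4.07 km/19.6 km) = 3370 kg/m³.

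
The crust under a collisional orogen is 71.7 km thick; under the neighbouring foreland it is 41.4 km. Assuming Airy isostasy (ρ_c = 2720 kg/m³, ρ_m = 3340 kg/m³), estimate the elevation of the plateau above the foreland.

5.62 km

Excess crust Δ = 71.7 km − 41.4 km = 30.3 km, split between elevation h and root r with h + r = Δ.
Airy balance ρ_c h = (ρ_m − ρ_c) r gives r = h ρ_c/(ρ_m − ρ_c), so h (1 + ρ_c/(ρ_m − ρ_c)) = Δ, i.e. h = Δ (ρ_m − ρ_c)/ρ_m.
h = 30.3 km × 620/3340 = 5.62 km.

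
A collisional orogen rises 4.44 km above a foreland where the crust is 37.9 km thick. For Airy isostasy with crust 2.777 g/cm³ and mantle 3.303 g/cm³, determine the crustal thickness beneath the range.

65.8 km

Root depth r = h ρ_c / (ρ_m − ρ_c) = 4.44 km × 2.777 / 0.526 = 23.44 km.
Total thickness = T + h + r = 37.9 km + 4.44 km + 23.44 km = 65.8 km.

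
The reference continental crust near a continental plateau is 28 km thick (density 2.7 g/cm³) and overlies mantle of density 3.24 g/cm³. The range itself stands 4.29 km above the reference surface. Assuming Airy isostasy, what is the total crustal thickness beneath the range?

Root depth r = h ρ_c / (ρ_m − ρ_c) = 4.29 km × 2.7 / 0.54 = 21.45 km.
Total thickness = T + h + r = 28 km + 4.29 km + 21.45 km = 53.7 km.

53.7 km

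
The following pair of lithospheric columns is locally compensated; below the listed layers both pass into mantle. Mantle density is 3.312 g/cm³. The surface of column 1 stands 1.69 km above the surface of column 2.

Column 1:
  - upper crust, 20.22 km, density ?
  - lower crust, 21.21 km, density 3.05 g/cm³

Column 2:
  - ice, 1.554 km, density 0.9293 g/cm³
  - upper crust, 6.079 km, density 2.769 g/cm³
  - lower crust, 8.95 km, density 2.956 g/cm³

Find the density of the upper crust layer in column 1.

Take the compensation level at the base of the deeper column (depth z_c below the surface of column 1) and equate Σ ρ_i t_i down to z_c; mantle fills any gap and the z_c terms cancel.
Column 1: 20.22×ρ + 21.21×3.05 + (z_c − 41.43)×3.312
Column 2: 1.69×0 + 1.554×0.9293 + 6.079×2.769 + 8.95×2.956 + (z_c − 1.69 − 16.583)×3.312
The z_c×3.312 term appears on both sides and cancels. Collect the known terms of each column as K = Σ(ρt)_known − 3.312 × (depth of known layers): K_1 = 64.6905 − 3.312×41.43 = −72.52566; K_2 = 44.7330832 − 3.312×(1.69 + 16.583) = −15.7870928.
Balance: K_1 + 20.22×ρ = K_2, so ρ = (K_2 − K_1)/20.22 = 56.7386/20.22 = 2.81 g/cm³.

2.81 g/cm³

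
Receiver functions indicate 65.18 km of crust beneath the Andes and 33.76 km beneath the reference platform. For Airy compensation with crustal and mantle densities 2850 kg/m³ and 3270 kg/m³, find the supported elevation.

Excess crust Δ = 65.18 km − 33.76 km = 31.42 km, split between elevation h and root r with h + r = Δ.
Airy balance ρ_c h = (ρ_m − ρ_c) r gives r = h ρ_c/(ρ_m − ρ_c), so h (1 + ρ_c/(ρ_m − ρ_c)) = Δ, i.e. h = Δ (ρ_m − ρ_c)/ρ_m.
h = 31.42 km × 420/3270 = 4.04 km.

4.04 km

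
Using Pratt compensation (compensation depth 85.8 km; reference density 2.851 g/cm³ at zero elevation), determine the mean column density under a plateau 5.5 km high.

Pratt balance: ρ_ref D = ρ (D + h).
ρ = ρ_ref D/(D + h) = 2.851 × 85.8 km/(85.8 km + 5.5 km) = 2.68 g/cm³.

2.68 g/cm³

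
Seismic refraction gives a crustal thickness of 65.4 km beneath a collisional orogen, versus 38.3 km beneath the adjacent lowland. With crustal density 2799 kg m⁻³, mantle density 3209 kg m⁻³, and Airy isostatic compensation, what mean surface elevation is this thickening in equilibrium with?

Excess crust Δ = 65.4 km − 38.3 km = 27.1 km, split between elevation h and root r with h + r = Δ.
Airy balance ρ_c h = (ρ_m − ρ_c) r gives r = h ρ_c/(ρ_m − ρ_c), so h (1 + ρ_c/(ρ_m − ρ_c)) = Δ, i.e. h = Δ (ρ_m − ρ_c)/ρ_m.
h = 27.1 km × 410/3209 = 3.46 km.

3.46 km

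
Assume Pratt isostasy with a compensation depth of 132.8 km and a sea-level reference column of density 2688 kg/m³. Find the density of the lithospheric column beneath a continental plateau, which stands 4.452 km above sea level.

Pratt balance: ρ_ref D = ρ (D + h).
ρ = ρ_ref D/(D + h) = 2688 × 132.8 km/(132.8 km + 4.452 km) = 2600 kg/m³.

2600 kg/m³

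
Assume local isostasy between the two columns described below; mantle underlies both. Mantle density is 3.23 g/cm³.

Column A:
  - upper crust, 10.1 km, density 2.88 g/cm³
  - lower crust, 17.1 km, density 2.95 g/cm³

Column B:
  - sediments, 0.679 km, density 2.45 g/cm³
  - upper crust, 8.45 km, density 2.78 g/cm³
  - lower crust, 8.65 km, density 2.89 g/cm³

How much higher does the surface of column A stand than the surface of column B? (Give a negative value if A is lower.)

0.325 km

For any compensation level in the mantle, the mantle terms cancel and isostasy reduces to e = (Σt_A − Σt_B) − (Σ(ρt)_A − Σ(ρt)_B) / ρ_m.
Σt_A = 27.2 km; Σt_B = 17.779 km; Σ(ρt)_A = 79.533; Σ(ρt)_B = 50.15305 (in km·g/cm³).
e = (27.2 − 17.779) − (79.533 − 50.15305) / 3.23 = 0.325 km.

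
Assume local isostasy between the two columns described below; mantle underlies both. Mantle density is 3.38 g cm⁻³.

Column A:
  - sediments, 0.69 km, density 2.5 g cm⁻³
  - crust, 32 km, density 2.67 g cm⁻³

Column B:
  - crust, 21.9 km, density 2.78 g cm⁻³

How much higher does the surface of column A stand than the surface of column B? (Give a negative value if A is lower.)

3.01 km

For any compensation level in the mantle, the mantle terms cancel and isostasy reduces to e = (Σt_A − Σt_B) − (Σ(ρt)_A − Σ(ρt)_B) / ρ_m.
Σt_A = 32.69 km; Σt_B = 21.9 km; Σ(ρt)_A = 87.165; Σ(ρt)_B = 60.882 (in km·g cm⁻³).
e = (32.69 − 21.9) − (87.165 − 60.882) / 3.38 = 3.01 km.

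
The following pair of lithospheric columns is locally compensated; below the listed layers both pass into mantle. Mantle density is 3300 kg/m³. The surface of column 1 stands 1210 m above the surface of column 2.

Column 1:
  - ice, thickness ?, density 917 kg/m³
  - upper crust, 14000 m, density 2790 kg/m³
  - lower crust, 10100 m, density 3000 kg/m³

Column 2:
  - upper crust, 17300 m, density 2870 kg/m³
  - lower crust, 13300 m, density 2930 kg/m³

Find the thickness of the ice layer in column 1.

2590 m

Take the compensation level at the base of the deeper column (depth z_c below the surface of column 1) and equate Σ ρ_i t_i down to z_c; mantle fills any gap and the z_c terms cancel.
Column 1: x×917 + 14000×2790 + 10100×3000 + (z_c − 24100 − x)×3300
Column 2: 1210×0 + 17300×2870 + 13300×2930 + (z_c − 1210 − 30600)×3300
The z_c×3300 term appears on both sides and cancels. Collect the known terms of each column as K = Σ(ρt)_known − 3300 × (depth of known layers): K_1 = 69360000 − 3300×24100 = −10170000; K_2 = 88620000 − 3300×(1210 + 30600) = −16353000.
Balance: K_1 − x×(3300 − 917) = K_2, so x = (K_1 − K_2)/(3300 − 917) = 6183000/2383 = 2590 m.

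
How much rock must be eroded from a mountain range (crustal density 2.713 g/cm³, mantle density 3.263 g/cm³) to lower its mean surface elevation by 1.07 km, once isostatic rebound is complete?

Net drop Δ = e − u = e − e ρ_c/ρ_m = e (ρ_m − ρ_c)/ρ_m.
e = Δ ρ_m/(ρ_m − ρ_c) = 1.07 km × 3.263/0.55 = 6.35 km.

6.35 km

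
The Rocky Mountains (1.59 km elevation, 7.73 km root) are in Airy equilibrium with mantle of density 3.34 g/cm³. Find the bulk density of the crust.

2.77 g/cm³

ρ_c h = (ρ_m − ρ_c) r → ρ_c (h + r) = ρ_m r → ρ_c = ρ_m r / (h + r).
ρ_c = 3.34 × 7.73 km / (1.59 km + 7.73 km) = 2.77 g/cm³.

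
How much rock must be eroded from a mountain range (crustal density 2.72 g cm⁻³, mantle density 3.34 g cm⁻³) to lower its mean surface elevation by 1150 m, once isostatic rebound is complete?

Net drop Δ = e − u = e − e ρ_c/ρ_m = e (ρ_m − ρ_c)/ρ_m.
e = Δ ρ_m/(ρ_m − ρ_c) = 1150 m × 3.34/0.62 = 6200 m.

6200 m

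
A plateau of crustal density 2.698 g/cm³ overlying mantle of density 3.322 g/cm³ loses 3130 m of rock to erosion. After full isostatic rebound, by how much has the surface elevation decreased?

Rebound u = e ρ_c/ρ_m = 3130 m × 2.698/3.322 = 2542 m.
Net surface drop = e − u = 3130 m − 2542 m = e (ρ_m − ρ_c)/ρ_m = 588 m.

588 m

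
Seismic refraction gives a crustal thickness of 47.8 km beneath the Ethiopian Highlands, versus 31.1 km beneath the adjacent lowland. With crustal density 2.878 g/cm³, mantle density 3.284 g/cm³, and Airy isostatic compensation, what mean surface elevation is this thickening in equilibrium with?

Excess crust Δ = 47.8 km − 31.1 km = 16.7 km, split between elevation h and root r with h + r = Δ.
Airy balance ρ_c h = (ρ_m − ρ_c) r gives r = h ρ_c/(ρ_m − ρ_c), so h (1 + ρ_c/(ρ_m − ρ_c)) = Δ, i.e. h = Δ (ρ_m − ρ_c)/ρ_m.
h = 16.7 km × 0.406/3.284 = 2.06 km.

2.06 km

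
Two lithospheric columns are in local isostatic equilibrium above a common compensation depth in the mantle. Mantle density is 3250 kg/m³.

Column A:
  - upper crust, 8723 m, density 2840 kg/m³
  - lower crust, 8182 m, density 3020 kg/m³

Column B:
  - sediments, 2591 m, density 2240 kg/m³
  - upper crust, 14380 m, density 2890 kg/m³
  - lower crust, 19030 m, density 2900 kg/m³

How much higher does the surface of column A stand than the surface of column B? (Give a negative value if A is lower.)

−2770 m

For any compensation level in the mantle, the mantle terms cancel and isostasy reduces to e = (Σt_A − Σt_B) − (Σ(ρt)_A − Σ(ρt)_B) / ρ_m.
Σt_A = 16905 m; Σt_B = 36001 m; Σ(ρt)_A = 49482960; Σ(ρt)_B = 102549040 (in m·kg/m³).
e = (16905 − 36001) − (49482960 − 102549040) / 3250 = −2770 m.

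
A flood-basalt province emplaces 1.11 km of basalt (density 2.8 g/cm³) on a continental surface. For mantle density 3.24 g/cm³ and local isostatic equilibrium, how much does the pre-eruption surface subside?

Subaerial loading: s = t ρ_load / ρ_m.
s = 1.11 km × 2.8/3.24 = 0.959 km.

0.959 km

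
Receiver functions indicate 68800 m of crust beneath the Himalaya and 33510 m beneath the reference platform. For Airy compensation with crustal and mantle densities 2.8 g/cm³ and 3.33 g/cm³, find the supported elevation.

5620 m

Excess crust Δ = 68800 m − 33510 m = 35290 m, split between elevation h and root r with h + r = Δ.
Airy balance ρ_c h = (ρ_m − ρ_c) r gives r = h ρ_c/(ρ_m − ρ_c), so h (1 + ρ_c/(ρ_m − ρ_c)) = Δ, i.e. h = Δ (ρ_m − ρ_c)/ρ_m.
h = 35290 m × 0.53/3.33 = 5620 m.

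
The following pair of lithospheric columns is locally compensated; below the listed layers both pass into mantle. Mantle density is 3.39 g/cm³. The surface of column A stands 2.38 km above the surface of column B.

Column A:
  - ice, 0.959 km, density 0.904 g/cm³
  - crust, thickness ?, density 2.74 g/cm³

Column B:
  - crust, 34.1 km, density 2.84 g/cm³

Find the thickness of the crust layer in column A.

Take the compensation level at the base of the deeper column (depth z_c below the surface of column A) and equate Σ ρ_i t_i down to z_c; mantle fills any gap and the z_c terms cancel.
Column A: 0.959×0.904 + x×2.74 + (z_c − 0.959 − x)×3.39
Column B: 2.38×0 + 34.1×2.84 + (z_c − 2.38 − 34.1)×3.39
The z_c×3.39 term appears on both sides and cancels. Collect the known terms of each column as K = Σ(ρt)_known − 3.39 × (depth of known layers): K_A = 0.866936 − 3.39×0.959 = −2.384074; K_B = 96.844 − 3.39×(2.38 + 34.1) = −26.8232.
Balance: K_A − x×(3.39 − 2.74) = K_B, so x = (K_A − K_B)/(3.39 − 2.74) = 24.4391/0.65 = 37.6 km.

37.6 km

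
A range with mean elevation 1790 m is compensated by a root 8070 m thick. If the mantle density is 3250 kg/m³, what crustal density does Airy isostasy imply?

ρ_c h = (ρ_m − ρ_c) r → ρ_c (h + r) = ρ_m r → ρ_c = ρ_m r / (h + r).
ρ_c = 3250 × 8070 m / (1790 m + 8070 m) = 2660 kg/m³.

2660 kg/m³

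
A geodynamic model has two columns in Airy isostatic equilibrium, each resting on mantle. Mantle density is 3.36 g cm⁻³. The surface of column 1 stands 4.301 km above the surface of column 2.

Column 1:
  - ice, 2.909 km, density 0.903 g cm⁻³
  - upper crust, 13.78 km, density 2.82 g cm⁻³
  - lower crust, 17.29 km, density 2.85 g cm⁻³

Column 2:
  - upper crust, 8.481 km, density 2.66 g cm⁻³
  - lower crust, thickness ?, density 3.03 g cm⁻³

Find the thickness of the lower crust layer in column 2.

Take the compensation level at the base of the deeper column (depth z_c below the surface of column 1) and equate Σ ρ_i t_i down to z_c; mantle fills any gap and the z_c terms cancel.
Column 1: 2.909×0.903 + 13.78×2.82 + 17.29×2.85 + (z_c − 33.979)×3.36
Column 2: 4.301×0 + 8.481×2.66 + x×3.03 + (z_c − 4.301 − 8.481 − x)×3.36
The z_c×3.36 term appears on both sides and cancels. Collect the known terms of each column as K = Σ(ρt)_known − 3.36 × (depth of known layers): K_1 = 90.762927 − 3.36×33.979 = −23.406513; K_2 = 22.55946 − 3.36×(4.301 + 8.481) = −20.38806.
Balance: K_1 = K_2 − x×(3.36 − 3.03), so x = (K_2 − K_1)/(3.36 − 3.03) = 3.01845/0.33 = 9.15 km.

9.15 km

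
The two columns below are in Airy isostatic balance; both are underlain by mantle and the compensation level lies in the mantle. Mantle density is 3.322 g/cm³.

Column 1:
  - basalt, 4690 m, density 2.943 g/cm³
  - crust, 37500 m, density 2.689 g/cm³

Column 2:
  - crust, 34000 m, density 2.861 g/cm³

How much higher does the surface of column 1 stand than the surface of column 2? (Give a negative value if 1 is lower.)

For any compensation level in the mantle, the mantle terms cancel and isostasy reduces to e = (Σt_1 − Σt_2) − (Σ(ρt)_1 − Σ(ρt)_2) / ρ_m.
Σt_1 = 42190 m; Σt_2 = 34000 m; Σ(ρt)_1 = 114640.17; Σ(ρt)_2 = 97274 (in m·g/cm³).
e = (42190 − 34000) − (114640.17 − 97274) / 3.322 = 2960 m.

2960 m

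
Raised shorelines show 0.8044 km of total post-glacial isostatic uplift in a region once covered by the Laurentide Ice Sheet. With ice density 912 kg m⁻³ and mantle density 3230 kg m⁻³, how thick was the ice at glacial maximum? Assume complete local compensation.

u = t ρ_ice/ρ_m → t = u ρ_m/ρ_ice = 0.8044 km × 3230/912 = 2.85 km.

2.85 km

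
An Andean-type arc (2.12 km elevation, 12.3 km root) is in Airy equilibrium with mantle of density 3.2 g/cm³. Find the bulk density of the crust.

ρ_c h = (ρ_m − ρ_c) r → ρ_c (h + r) = ρ_m r → ρ_c = ρ_m r / (h + r).
ρ_c = 3.2 × 12.3 km / (2.12 km + 12.3 km) = 2.73 g/cm³.

2.73 g/cm³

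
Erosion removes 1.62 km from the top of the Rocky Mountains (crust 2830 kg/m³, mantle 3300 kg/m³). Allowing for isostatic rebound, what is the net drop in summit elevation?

0.231 km

Rebound u = e ρ_c/ρ_m = 1.62 km × 2830/3300 = 1.389 km.
Net surface drop = e − u = 1.62 km − 1.389 km = e (ρ_m − ρ_c)/ρ_m = 0.231 km.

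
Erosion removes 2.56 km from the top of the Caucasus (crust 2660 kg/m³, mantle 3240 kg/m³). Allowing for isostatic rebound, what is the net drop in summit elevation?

0.458 km

Rebound u = e ρ_c/ρ_m = 2.56 km × 2660/3240 = 2.102 km.
Net surface drop = e − u = 2.56 km − 2.102 km = e (ρ_m − ρ_c)/ρ_m = 0.458 km.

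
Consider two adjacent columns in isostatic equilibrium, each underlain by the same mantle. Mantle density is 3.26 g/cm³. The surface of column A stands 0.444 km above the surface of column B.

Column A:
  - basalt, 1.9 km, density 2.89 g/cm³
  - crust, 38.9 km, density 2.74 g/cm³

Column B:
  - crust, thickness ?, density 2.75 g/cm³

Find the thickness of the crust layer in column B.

Take the compensation level at the base of the deeper column (depth z_c below the surface of column A) and equate Σ ρ_i t_i down to z_c; mantle fills any gap and the z_c terms cancel.
Column A: 1.9×2.89 + 38.9×2.74 + (z_c − 40.8)×3.26
Column B: 0.444×0 + x×2.75 + (z_c − 0.444 − 0 − x)×3.26
The z_c×3.26 term appears on both sides and cancels. Collect the known terms of each column as K = Σ(ρt)_known − 3.26 × (depth of known layers): K_A = 112.077 − 3.26×40.8 = −20.931; K_B = 0 − 3.26×(0.444 + 0) = −1.44744.
Balance: K_A = K_B − x×(3.26 − 2.75), so x = (K_B − K_A)/(3.26 − 2.75) = 19.4836/0.51 = 38.2 km.

38.2 km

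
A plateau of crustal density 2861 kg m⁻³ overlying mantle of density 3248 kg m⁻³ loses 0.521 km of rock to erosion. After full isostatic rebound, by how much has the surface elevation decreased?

Rebound u = e ρ_c/ρ_m = 0.521 km × 2861/3248 = 0.4589 km.
Net surface drop = e − u = 0.521 km − 0.4589 km = e (ρ_m − ρ_c)/ρ_m = 0.0621 km.

0.0621 km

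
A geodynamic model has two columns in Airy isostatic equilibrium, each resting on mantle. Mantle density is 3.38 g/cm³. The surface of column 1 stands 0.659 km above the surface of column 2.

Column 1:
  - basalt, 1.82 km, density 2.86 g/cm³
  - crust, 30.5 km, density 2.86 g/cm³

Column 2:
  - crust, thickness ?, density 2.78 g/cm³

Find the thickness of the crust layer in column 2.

24.3 km

Take the compensation level at the base of the deeper column (depth z_c below the surface of column 1) and equate Σ ρ_i t_i down to z_c; mantle fills any gap and the z_c terms cancel.
Column 1: 1.82×2.86 + 30.5×2.86 + (z_c − 32.32)×3.38
Column 2: 0.659×0 + x×2.78 + (z_c − 0.659 − 0 − x)×3.38
The z_c×3.38 term appears on both sides and cancels. Collect the known terms of each column as K = Σ(ρt)_known − 3.38 × (depth of known layers): K_1 = 92.4352 − 3.38×32.32 = −16.8064; K_2 = 0 − 3.38×(0.659 + 0) = −2.22742.
Balance: K_1 = K_2 − x×(3.38 − 2.78), so x = (K_2 − K_1)/(3.38 − 2.78) = 14.579/0.6 = 24.3 km.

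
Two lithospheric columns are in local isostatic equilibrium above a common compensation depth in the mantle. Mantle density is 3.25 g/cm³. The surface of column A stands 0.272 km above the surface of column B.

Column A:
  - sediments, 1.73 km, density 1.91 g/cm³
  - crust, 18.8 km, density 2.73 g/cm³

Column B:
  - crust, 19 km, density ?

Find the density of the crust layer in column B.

Take the compensation level at the base of the deeper column (depth z_c below the surface of column A) and equate Σ ρ_i t_i down to z_c; mantle fills any gap and the z_c terms cancel.
Column A: 1.73×1.91 + 18.8×2.73 + (z_c − 20.53)×3.25
Column B: 0.272×0 + 19×ρ + (z_c − 0.272 − 19)×3.25
The z_c×3.25 term appears on both sides and cancels. Collect the known terms of each column as K = Σ(ρt)_known − 3.25 × (depth of known layers): K_A = 54.6283 − 3.25×20.53 = −12.0942; K_B = 0 − 3.25×(0.272 + 19) = −62.634.
Balance: K_A = K_B + 19×ρ, so ρ = (K_A − K_B)/19 = 50.5398/19 = 2.66 g/cm³.

2.66 g/cm³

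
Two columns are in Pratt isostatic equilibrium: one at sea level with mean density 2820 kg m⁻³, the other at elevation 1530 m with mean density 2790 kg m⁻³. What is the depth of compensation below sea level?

ρ_ref D = ρ (D + h) → D (ρ_ref − ρ) = ρ h.
D = ρ h/(ρ_ref − ρ) = 2790 × 1530 m/(2820 − 2790) = 142000 m.

142000 m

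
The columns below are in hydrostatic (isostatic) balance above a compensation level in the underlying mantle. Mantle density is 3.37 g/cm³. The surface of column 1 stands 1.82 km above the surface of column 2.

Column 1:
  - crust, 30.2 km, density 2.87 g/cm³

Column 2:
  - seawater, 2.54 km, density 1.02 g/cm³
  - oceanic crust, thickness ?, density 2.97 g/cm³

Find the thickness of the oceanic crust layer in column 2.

7.49 km

Take the compensation level at the base of the deeper column (depth z_c below the surface of column 1) and equate Σ ρ_i t_i down to z_c; mantle fills any gap and the z_c terms cancel.
Column 1: 30.2×2.87 + (z_c − 30.2)×3.37
Column 2: 1.82×0 + 2.54×1.02 + x×2.97 + (z_c − 1.82 − 2.54 − x)×3.37
The z_c×3.37 term appears on both sides and cancels. Collect the known terms of each column as K = Σ(ρt)_known − 3.37 × (depth of known layers): K_1 = 86.674 − 3.37×30.2 = −15.1; K_2 = 2.5908 − 3.37×(1.82 + 2.54) = −12.1024.
Balance: K_1 = K_2 − x×(3.37 − 2.97), so x = (K_2 − K_1)/(3.37 − 2.97) = 2.9976/0.4 = 7.49 km.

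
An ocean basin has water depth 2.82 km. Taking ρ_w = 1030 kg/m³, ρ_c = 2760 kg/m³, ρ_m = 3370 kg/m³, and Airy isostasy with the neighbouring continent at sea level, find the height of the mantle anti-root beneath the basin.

8 km

Equating mass per unit area of the two columns: replacing crust with seawater at the top is compensated by replacing crust with mantle at the base: d (ρ_c − ρ_w) = a (ρ_m − ρ_c).
a = d (ρ_c − ρ_w)/(ρ_m − ρ_c) = 2.82 km × 1730/610 = 8 km.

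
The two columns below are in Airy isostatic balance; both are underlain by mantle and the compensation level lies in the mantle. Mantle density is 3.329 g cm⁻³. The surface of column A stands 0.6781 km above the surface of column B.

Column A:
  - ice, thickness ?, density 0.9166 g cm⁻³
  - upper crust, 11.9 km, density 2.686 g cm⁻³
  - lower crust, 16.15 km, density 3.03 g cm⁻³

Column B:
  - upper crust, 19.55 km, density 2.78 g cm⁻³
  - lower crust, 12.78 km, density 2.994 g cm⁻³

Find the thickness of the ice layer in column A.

Take the compensation level at the base of the deeper column (depth z_c below the surface of column A) and equate Σ ρ_i t_i down to z_c; mantle fills any gap and the z_c terms cancel.
Column A: x×0.9166 + 11.9×2.686 + 16.15×3.03 + (z_c − 28.05 − x)×3.329
Column B: 0.6781×0 + 19.55×2.78 + 12.78×2.994 + (z_c − 0.6781 − 32.33)×3.329
The z_c×3.329 term appears on both sides and cancels. Collect the known terms of each column as K = Σ(ρt)_known − 3.329 × (depth of known layers): K_A = 80.8979 − 3.329×28.05 = −12.48055; K_B = 92.61232 − 3.329×(0.6781 + 32.33) = −17.2716449.
Balance: K_A − x×(3.329 − 0.9166) = K_B, so x = (K_A − K_B)/(3.329 − 0.9166) = 4.79109/2.4124 = 1.99 km.

1.99 km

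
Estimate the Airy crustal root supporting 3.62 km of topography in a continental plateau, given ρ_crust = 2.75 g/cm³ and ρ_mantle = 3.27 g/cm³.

19.1 km

In Airy isostatic equilibrium: the weight of the topography is balanced by the buoyancy of the root, ρ_c h = (ρ_m − ρ_c) r.
r = h · ρ_c / (ρ_m − ρ_c) = 3.62 km × 2.75 / (3.27 − 2.75) = 19.1 km.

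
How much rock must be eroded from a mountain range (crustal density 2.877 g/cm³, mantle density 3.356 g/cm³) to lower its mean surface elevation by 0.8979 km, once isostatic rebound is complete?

6.29 km

Net drop Δ = e − u = e − e ρ_c/ρ_m = e (ρ_m − ρ_c)/ρ_m.
e = Δ ρ_m/(ρ_m − ρ_c) = 0.8979 km × 3.356/0.479 = 6.29 km.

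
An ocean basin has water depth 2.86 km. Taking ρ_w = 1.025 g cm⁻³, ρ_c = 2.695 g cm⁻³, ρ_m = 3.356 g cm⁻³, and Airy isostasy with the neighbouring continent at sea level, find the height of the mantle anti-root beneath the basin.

7.23 km

In Airy isostatic equilibrium: replacing crust with seawater at the top is compensated by replacing crust with mantle at the base: d (ρ_c − ρ_w) = a (ρ_m − ρ_c).
a = d (ρ_c − ρ_w)/(ρ_m − ρ_c) = 2.86 km × 1.67/0.661 = 7.23 km.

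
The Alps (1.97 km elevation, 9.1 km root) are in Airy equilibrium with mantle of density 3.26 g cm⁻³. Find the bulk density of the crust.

2.68 g cm⁻³

ρ_c h = (ρ_m − ρ_c) r → ρ_c (h + r) = ρ_m r → ρ_c = ρ_m r / (h + r).
ρ_c = 3.26 × 9.1 km / (1.97 km + 9.1 km) = 2.68 g cm⁻³.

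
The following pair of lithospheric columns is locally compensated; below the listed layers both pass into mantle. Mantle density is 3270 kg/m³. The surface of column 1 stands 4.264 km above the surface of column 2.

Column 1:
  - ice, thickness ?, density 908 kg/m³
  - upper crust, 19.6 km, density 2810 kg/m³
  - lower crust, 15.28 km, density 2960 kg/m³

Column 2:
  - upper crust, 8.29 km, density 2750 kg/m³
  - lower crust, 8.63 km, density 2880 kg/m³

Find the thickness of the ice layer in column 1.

Take the compensation level at the base of the deeper column (depth z_c below the surface of column 1) and equate Σ ρ_i t_i down to z_c; mantle fills any gap and the z_c terms cancel.
Column 1: x×908 + 19.6×2810 + 15.28×2960 + (z_c − 34.88 − x)×3270
Column 2: 4.264×0 + 8.29×2750 + 8.63×2880 + (z_c − 4.264 − 16.92)×3270
The z_c×3270 term appears on both sides and cancels. Collect the known terms of each column as K = Σ(ρt)_known − 3270 × (depth of known layers): K_1 = 100304.8 − 3270×34.88 = −13752.8; K_2 = 47651.9 − 3270×(4.264 + 16.92) = −21619.78.
Balance: K_1 − x×(3270 − 908) = K_2, so x = (K_1 − K_2)/(3270 − 908) = 7866.98/2362 = 3.33 km.

3.33 km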